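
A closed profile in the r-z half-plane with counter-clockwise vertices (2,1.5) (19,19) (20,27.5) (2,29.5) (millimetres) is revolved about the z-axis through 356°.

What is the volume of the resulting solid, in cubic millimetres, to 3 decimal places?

Profile (r,z), 4 vertices: (2,1.5) (19,19) (20,27.5) (2,29.5)
edge 0: (2,1.5)→(19,19)  cross = 2·19 − 19·1.5 = 9.5000; (r_i+r_j)·cross = 21·9.5000 = 199.5000
edge 1: (19,19)→(20,27.5)  cross = 19·27.5 − 20·19 = 142.5000; (r_i+r_j)·cross = 39·142.5000 = 5557.5000
edge 2: (20,27.5)→(2,29.5)  cross = 20·29.5 − 2·27.5 = 535.0000; (r_i+r_j)·cross = 22·535.0000 = 11770.0000
edge 3: (2,29.5)→(2,1.5)  cross = 2·1.5 − 2·29.5 = -56.0000; (r_i+r_j)·cross = 4·-56.0000 = -224.0000
Σcross = 631.0000 → A = |Σcross|/2 = 315.5000 mm²
Σ(r_i+r_j)·cross = 17303.0000 → first moment M = |Σ|/6 = 2883.8333
R_c = M/A = 2883.8333/315.5000 = 9.1405 mm
θ = 356° = 6.213372 rad
V = θ·R_c·A = 6.213372·9.1405·315.5000 = 17918.330 mm³

Volume = 17918.330 mm³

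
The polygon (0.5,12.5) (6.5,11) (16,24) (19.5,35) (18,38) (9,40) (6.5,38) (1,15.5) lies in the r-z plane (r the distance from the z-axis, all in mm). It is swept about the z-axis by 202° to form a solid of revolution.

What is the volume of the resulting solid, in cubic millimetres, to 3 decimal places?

Profile (r,z), 8 vertices: (0.5,12.5) (6.5,11) (16,24) (19.5,35) (18,38) (9,40) (6.5,38) (1,15.5)
edge 0: (0.5,12.5)→(6.5,11)  cross = 0.5·11 − 6.5·12.5 = -75.7500; (r_i+r_j)·cross = 7·-75.7500 = -530.2500
edge 1: (6.5,11)→(16,24)  cross = 6.5·24 − 16·11 = -20.0000; (r_i+r_j)·cross = 22.5·-20.0000 = -450.0000
edge 2: (16,24)→(19.5,35)  cross = 16·35 − 19.5·24 = 92.0000; (r_i+r_j)·cross = 35.5·92.0000 = 3266.0000
edge 3: (19.5,35)→(18,38)  cross = 19.5·38 − 18·35 = 111.0000; (r_i+r_j)·cross = 37.5·111.0000 = 4162.5000
edge 4: (18,38)→(9,40)  cross = 18·40 − 9·38 = 378.0000; (r_i+r_j)·cross = 27·378.0000 = 10206.0000
edge 5: (9,40)→(6.5,38)  cross = 9·38 − 6.5·40 = 82.0000; (r_i+r_j)·cross = 15.5·82.0000 = 1271.0000
edge 6: (6.5,38)→(1,15.5)  cross = 6.5·15.5 − 1·38 = 62.7500; (r_i+r_j)·cross = 7.5·62.7500 = 470.6250
edge 7: (1,15.5)→(0.5,12.5)  cross = 1·12.5 − 0.5·15.5 = 4.7500; (r_i+r_j)·cross = 1.5·4.7500 = 7.1250
Σcross = 634.7500 → A = |Σcross|/2 = 317.3750 mm²
Σ(r_i+r_j)·cross = 18403.0000 → first moment M = |Σ|/6 = 3067.1667
R_c = M/A = 3067.1667/317.3750 = 9.6642 mm
θ = 202° = 3.525565 rad
V = θ·R_c·A = 3.525565·9.6642·317.3750 = 10813.496 mm³

Volume = 10813.496 mm³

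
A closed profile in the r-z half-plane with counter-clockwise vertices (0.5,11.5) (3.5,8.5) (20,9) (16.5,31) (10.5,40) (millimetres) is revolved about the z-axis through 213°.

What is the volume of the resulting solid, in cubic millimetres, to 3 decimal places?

Profile (r,z), 5 vertices: (0.5,11.5) (3.5,8.5) (20,9) (16.5,31) (10.5,40)
edge 0: (0.5,11.5)→(3.5,8.5)  cross = 0.5·8.5 − 3.5·11.5 = -36.0000; (r_i+r_j)·cross = 4·-36.0000 = -144.0000
edge 1: (3.5,8.5)→(20,9)  cross = 3.5·9 − 20·8.5 = -138.5000; (r_i+r_j)·cross = 23.5·-138.5000 = -3254.7500
edge 2: (20,9)→(16.5,31)  cross = 20·31 − 16.5·9 = 471.5000; (r_i+r_j)·cross = 36.5·471.5000 = 17209.7500
edge 3: (16.5,31)→(10.5,40)  cross = 16.5·40 − 10.5·31 = 334.5000; (r_i+r_j)·cross = 27·334.5000 = 9031.5000
edge 4: (10.5,40)→(0.5,11.5)  cross = 10.5·11.5 − 0.5·40 = 100.7500; (r_i+r_j)·cross = 11·100.7500 = 1108.2500
Σcross = 732.2500 → A = |Σcross|/2 = 366.1250 mm²
Σ(r_i+r_j)·cross = 23950.7500 → first moment M = |Σ|/6 = 3991.7917
R_c = M/A = 3991.7917/366.1250 = 10.9028 mm
θ = 213° = 3.717551 rad
V = θ·R_c·A = 3.717551·10.9028·366.1250 = 14839.690 mm³

Volume = 14839.690 mm³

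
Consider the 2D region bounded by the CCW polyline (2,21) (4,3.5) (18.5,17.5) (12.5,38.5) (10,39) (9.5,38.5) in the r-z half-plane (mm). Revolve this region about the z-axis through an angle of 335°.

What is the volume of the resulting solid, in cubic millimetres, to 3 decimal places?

Profile (r,z), 6 vertices: (2,21) (4,3.5) (18.5,17.5) (12.5,38.5) (10,39) (9.5,38.5)
edge 0: (2,21)→(4,3.5)  cross = 2·3.5 − 4·21 = -77.0000; (r_i+r_j)·cross = 6·-77.0000 = -462.0000
edge 1: (4,3.5)→(18.5,17.5)  cross = 4·17.5 − 18.5·3.5 = 5.2500; (r_i+r_j)·cross = 22.5·5.2500 = 118.1250
edge 2: (18.5,17.5)→(12.5,38.5)  cross = 18.5·38.5 − 12.5·17.5 = 493.5000; (r_i+r_j)·cross = 31·493.5000 = 15298.5000
edge 3: (12.5,38.5)→(10,39)  cross = 12.5·39 − 10·38.5 = 102.5000; (r_i+r_j)·cross = 22.5·102.5000 = 2306.2500
edge 4: (10,39)→(9.5,38.5)  cross = 10·38.5 − 9.5·39 = 14.5000; (r_i+r_j)·cross = 19.5·14.5000 = 282.7500
edge 5: (9.5,38.5)→(2,21)  cross = 9.5·21 − 2·38.5 = 122.5000; (r_i+r_j)·cross = 11.5·122.5000 = 1408.7500
Σcross = 661.2500 → A = |Σcross|/2 = 330.6250 mm²
Σ(r_i+r_j)·cross = 18952.3750 → first moment M = |Σ|/6 = 3158.7292
R_c = M/A = 3158.7292/330.6250 = 9.5538 mm
θ = 335° = 5.846853 rad
V = θ·R_c·A = 5.846853·9.5538·330.6250 = 18468.625 mm³

Volume = 18468.625 mm³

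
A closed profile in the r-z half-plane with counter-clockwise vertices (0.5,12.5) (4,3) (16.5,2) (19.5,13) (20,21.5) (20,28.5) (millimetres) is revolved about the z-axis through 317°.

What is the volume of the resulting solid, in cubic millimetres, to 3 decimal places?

Profile (r,z), 6 vertices: (0.5,12.5) (4,3) (16.5,2) (19.5,13) (20,21.5) (20,28.5)
edge 0: (0.5,12.5)→(4,3)  cross = 0.5·3 − 4·12.5 = -48.5000; (r_i+r_j)·cross = 4.5·-48.5000 = -218.2500
edge 1: (4,3)→(16.5,2)  cross = 4·2 − 16.5·3 = -41.5000; (r_i+r_j)·cross = 20.5·-41.5000 = -850.7500
edge 2: (16.5,2)→(19.5,13)  cross = 16.5·13 − 19.5·2 = 175.5000; (r_i+r_j)·cross = 36·175.5000 = 6318.0000
edge 3: (19.5,13)→(20,21.5)  cross = 19.5·21.5 − 20·13 = 159.2500; (r_i+r_j)·cross = 39.5·159.2500 = 6290.3750
edge 4: (20,21.5)→(20,28.5)  cross = 20·28.5 − 20·21.5 = 140.0000; (r_i+r_j)·cross = 40·140.0000 = 5600.0000
edge 5: (20,28.5)→(0.5,12.5)  cross = 20·12.5 − 0.5·28.5 = 235.7500; (r_i+r_j)·cross = 20.5·235.7500 = 4832.8750
Σcross = 620.5000 → A = |Σcross|/2 = 310.2500 mm²
Σ(r_i+r_j)·cross = 21972.2500 → first moment M = |Σ|/6 = 3662.0417
R_c = M/A = 3662.0417/310.2500 = 11.8035 mm
θ = 317° = 5.532694 rad
V = θ·R_c·A = 5.532694·11.8035·310.2500 = 20260.955 mm³

Volume = 20260.955 mm³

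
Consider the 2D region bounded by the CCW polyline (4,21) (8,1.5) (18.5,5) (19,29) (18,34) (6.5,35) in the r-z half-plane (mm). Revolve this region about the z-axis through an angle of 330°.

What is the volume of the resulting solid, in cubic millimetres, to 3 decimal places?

Volume = 28326.247 mm³

Profile (r,z), 6 vertices: (4,21) (8,1.5) (18.5,5) (19,29) (18,34) (6.5,35)
edge 0: (4,21)→(8,1.5)  cross = 4·1.5 − 8·21 = -162.0000; (r_i+r_j)·cross = 12·-162.0000 = -1944.0000
edge 1: (8,1.5)→(18.5,5)  cross = 8·5 − 18.5·1.5 = 12.2500; (r_i+r_j)·cross = 26.5·12.2500 = 324.6250
edge 2: (18.5,5)→(19,29)  cross = 18.5·29 − 19·5 = 441.5000; (r_i+r_j)·cross = 37.5·441.5000 = 16556.2500
edge 3: (19,29)→(18,34)  cross = 19·34 − 18·29 = 124.0000; (r_i+r_j)·cross = 37·124.0000 = 4588.0000
edge 4: (18,34)→(6.5,35)  cross = 18·35 − 6.5·34 = 409.0000; (r_i+r_j)·cross = 24.5·409.0000 = 10020.5000
edge 5: (6.5,35)→(4,21)  cross = 6.5·21 − 4·35 = -3.5000; (r_i+r_j)·cross = 10.5·-3.5000 = -36.7500
Σcross = 821.2500 → A = |Σcross|/2 = 410.6250 mm²
Σ(r_i+r_j)·cross = 29508.6250 → first moment M = |Σ|/6 = 4918.1042
R_c = M/A = 4918.1042/410.6250 = 11.9771 mm
θ = 330° = 5.759587 rad
V = θ·R_c·A = 5.759587·11.9771·410.6250 = 28326.247 mm³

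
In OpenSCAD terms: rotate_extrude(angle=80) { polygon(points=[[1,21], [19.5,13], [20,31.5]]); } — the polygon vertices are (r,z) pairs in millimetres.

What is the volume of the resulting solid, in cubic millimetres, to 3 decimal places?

Profile (r,z), 3 vertices: (1,21) (19.5,13) (20,31.5)
edge 0: (1,21)→(19.5,13)  cross = 1·13 − 19.5·21 = -396.5000; (r_i+r_j)·cross = 20.5·-396.5000 = -8128.2500
edge 1: (19.5,13)→(20,31.5)  cross = 19.5·31.5 − 20·13 = 354.2500; (r_i+r_j)·cross = 39.5·354.2500 = 13992.8750
edge 2: (20,31.5)→(1,21)  cross = 20·21 − 1·31.5 = 388.5000; (r_i+r_j)·cross = 21·388.5000 = 8158.5000
Σcross = 346.2500 → A = |Σcross|/2 = 173.1250 mm²
Σ(r_i+r_j)·cross = 14023.1250 → first moment M = |Σ|/6 = 2337.1875
R_c = M/A = 2337.1875/173.1250 = 13.5000 mm
θ = 80° = 1.396263 rad
V = θ·R_c·A = 1.396263·13.5000·173.1250 = 3263.329 mm³

Volume = 3263.329 mm³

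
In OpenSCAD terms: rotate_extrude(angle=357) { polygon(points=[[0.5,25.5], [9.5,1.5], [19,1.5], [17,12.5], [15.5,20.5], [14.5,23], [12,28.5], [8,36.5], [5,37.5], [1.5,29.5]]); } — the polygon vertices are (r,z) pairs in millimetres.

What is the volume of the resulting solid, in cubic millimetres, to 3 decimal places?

Volume = 22454.337 mm³

Profile (r,z), 10 vertices: (0.5,25.5) (9.5,1.5) (19,1.5) (17,12.5) (15.5,20.5) (14.5,23) (12,28.5) (8,36.5) (5,37.5) (1.5,29.5)
edge 0: (0.5,25.5)→(9.5,1.5)  cross = 0.5·1.5 − 9.5·25.5 = -241.5000; (r_i+r_j)·cross = 10·-241.5000 = -2415.0000
edge 1: (9.5,1.5)→(19,1.5)  cross = 9.5·1.5 − 19·1.5 = -14.2500; (r_i+r_j)·cross = 28.5·-14.2500 = -406.1250
edge 2: (19,1.5)→(17,12.5)  cross = 19·12.5 − 17·1.5 = 212.0000; (r_i+r_j)·cross = 36·212.0000 = 7632.0000
edge 3: (17,12.5)→(15.5,20.5)  cross = 17·20.5 − 15.5·12.5 = 154.7500; (r_i+r_j)·cross = 32.5·154.7500 = 5029.3750
edge 4: (15.5,20.5)→(14.5,23)  cross = 15.5·23 − 14.5·20.5 = 59.2500; (r_i+r_j)·cross = 30·59.2500 = 1777.5000
edge 5: (14.5,23)→(12,28.5)  cross = 14.5·28.5 − 12·23 = 137.2500; (r_i+r_j)·cross = 26.5·137.2500 = 3637.1250
edge 6: (12,28.5)→(8,36.5)  cross = 12·36.5 − 8·28.5 = 210.0000; (r_i+r_j)·cross = 20·210.0000 = 4200.0000
edge 7: (8,36.5)→(5,37.5)  cross = 8·37.5 − 5·36.5 = 117.5000; (r_i+r_j)·cross = 13·117.5000 = 1527.5000
edge 8: (5,37.5)→(1.5,29.5)  cross = 5·29.5 − 1.5·37.5 = 91.2500; (r_i+r_j)·cross = 6.5·91.2500 = 593.1250
edge 9: (1.5,29.5)→(0.5,25.5)  cross = 1.5·25.5 − 0.5·29.5 = 23.5000; (r_i+r_j)·cross = 2·23.5000 = 47.0000
Σcross = 749.7500 → A = |Σcross|/2 = 374.8750 mm²
Σ(r_i+r_j)·cross = 21622.5000 → first moment M = |Σ|/6 = 3603.7500
R_c = M/A = 3603.7500/374.8750 = 9.6132 mm
θ = 357° = 6.230825 rad
V = θ·R_c·A = 6.230825·9.6132·374.8750 = 22454.337 mm³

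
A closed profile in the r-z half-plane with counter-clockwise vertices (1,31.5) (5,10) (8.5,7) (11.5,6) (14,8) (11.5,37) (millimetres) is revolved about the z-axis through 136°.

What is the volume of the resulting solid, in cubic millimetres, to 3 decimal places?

Profile (r,z), 6 vertices: (1,31.5) (5,10) (8.5,7) (11.5,6) (14,8) (11.5,37)
edge 0: (1,31.5)→(5,10)  cross = 1·10 − 5·31.5 = -147.5000; (r_i+r_j)·cross = 6·-147.5000 = -885.0000
edge 1: (5,10)→(8.5,7)  cross = 5·7 − 8.5·10 = -50.0000; (r_i+r_j)·cross = 13.5·-50.0000 = -675.0000
edge 2: (8.5,7)→(11.5,6)  cross = 8.5·6 − 11.5·7 = -29.5000; (r_i+r_j)·cross = 20·-29.5000 = -590.0000
edge 3: (11.5,6)→(14,8)  cross = 11.5·8 − 14·6 = 8.0000; (r_i+r_j)·cross = 25.5·8.0000 = 204.0000
edge 4: (14,8)→(11.5,37)  cross = 14·37 − 11.5·8 = 426.0000; (r_i+r_j)·cross = 25.5·426.0000 = 10863.0000
edge 5: (11.5,37)→(1,31.5)  cross = 11.5·31.5 − 1·37 = 325.2500; (r_i+r_j)·cross = 12.5·325.2500 = 4065.6250
Σcross = 532.2500 → A = |Σcross|/2 = 266.1250 mm²
Σ(r_i+r_j)·cross = 12982.6250 → first moment M = |Σ|/6 = 2163.7708
R_c = M/A = 2163.7708/266.1250 = 8.1307 mm
θ = 136° = 2.373648 rad
V = θ·R_c·A = 2.373648·8.1307·266.1250 = 5136.030 mm³

Volume = 5136.030 mm³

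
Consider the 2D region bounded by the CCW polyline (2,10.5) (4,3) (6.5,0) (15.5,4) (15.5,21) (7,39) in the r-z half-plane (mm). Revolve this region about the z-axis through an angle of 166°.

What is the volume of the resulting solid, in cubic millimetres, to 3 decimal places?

Volume = 8968.427 mm³

Profile (r,z), 6 vertices: (2,10.5) (4,3) (6.5,0) (15.5,4) (15.5,21) (7,39)
edge 0: (2,10.5)→(4,3)  cross = 2·3 − 4·10.5 = -36.0000; (r_i+r_j)·cross = 6·-36.0000 = -216.0000
edge 1: (4,3)→(6.5,0)  cross = 4·0 − 6.5·3 = -19.5000; (r_i+r_j)·cross = 10.5·-19.5000 = -204.7500
edge 2: (6.5,0)→(15.5,4)  cross = 6.5·4 − 15.5·0 = 26.0000; (r_i+r_j)·cross = 22·26.0000 = 572.0000
edge 3: (15.5,4)→(15.5,21)  cross = 15.5·21 − 15.5·4 = 263.5000; (r_i+r_j)·cross = 31·263.5000 = 8168.5000
edge 4: (15.5,21)→(7,39)  cross = 15.5·39 − 7·21 = 457.5000; (r_i+r_j)·cross = 22.5·457.5000 = 10293.7500
edge 5: (7,39)→(2,10.5)  cross = 7·10.5 − 2·39 = -4.5000; (r_i+r_j)·cross = 9·-4.5000 = -40.5000
Σcross = 687.0000 → A = |Σcross|/2 = 343.5000 mm²
Σ(r_i+r_j)·cross = 18573.0000 → first moment M = |Σ|/6 = 3095.5000
R_c = M/A = 3095.5000/343.5000 = 9.0116 mm
θ = 166° = 2.897247 rad
V = θ·R_c·A = 2.897247·9.0116·343.5000 = 8968.427 mm³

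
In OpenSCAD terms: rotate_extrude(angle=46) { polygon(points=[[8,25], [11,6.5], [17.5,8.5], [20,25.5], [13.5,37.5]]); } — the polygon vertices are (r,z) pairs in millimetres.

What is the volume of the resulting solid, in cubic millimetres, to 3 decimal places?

Profile (r,z), 5 vertices: (8,25) (11,6.5) (17.5,8.5) (20,25.5) (13.5,37.5)
edge 0: (8,25)→(11,6.5)  cross = 8·6.5 − 11·25 = -223.0000; (r_i+r_j)·cross = 19·-223.0000 = -4237.0000
edge 1: (11,6.5)→(17.5,8.5)  cross = 11·8.5 − 17.5·6.5 = -20.2500; (r_i+r_j)·cross = 28.5·-20.2500 = -577.1250
edge 2: (17.5,8.5)→(20,25.5)  cross = 17.5·25.5 − 20·8.5 = 276.2500; (r_i+r_j)·cross = 37.5·276.2500 = 10359.3750
edge 3: (20,25.5)→(13.5,37.5)  cross = 20·37.5 − 13.5·25.5 = 405.7500; (r_i+r_j)·cross = 33.5·405.7500 = 13592.6250
edge 4: (13.5,37.5)→(8,25)  cross = 13.5·25 − 8·37.5 = 37.5000; (r_i+r_j)·cross = 21.5·37.5000 = 806.2500
Σcross = 476.2500 → A = |Σcross|/2 = 238.1250 mm²
Σ(r_i+r_j)·cross = 19944.1250 → first moment M = |Σ|/6 = 3324.0208
R_c = M/A = 3324.0208/238.1250 = 13.9591 mm
θ = 46° = 0.802851 rad
V = θ·R_c·A = 0.802851·13.9591·238.1250 = 2668.695 mm³

Volume = 2668.695 mm³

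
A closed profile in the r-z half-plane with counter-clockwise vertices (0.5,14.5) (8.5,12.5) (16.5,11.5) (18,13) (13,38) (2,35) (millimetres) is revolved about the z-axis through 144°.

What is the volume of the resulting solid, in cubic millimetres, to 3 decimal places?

Profile (r,z), 6 vertices: (0.5,14.5) (8.5,12.5) (16.5,11.5) (18,13) (13,38) (2,35)
edge 0: (0.5,14.5)→(8.5,12.5)  cross = 0.5·12.5 − 8.5·14.5 = -117.0000; (r_i+r_j)·cross = 9·-117.0000 = -1053.0000
edge 1: (8.5,12.5)→(16.5,11.5)  cross = 8.5·11.5 − 16.5·12.5 = -108.5000; (r_i+r_j)·cross = 25·-108.5000 = -2712.5000
edge 2: (16.5,11.5)→(18,13)  cross = 16.5·13 − 18·11.5 = 7.5000; (r_i+r_j)·cross = 34.5·7.5000 = 258.7500
edge 3: (18,13)→(13,38)  cross = 18·38 − 13·13 = 515.0000; (r_i+r_j)·cross = 31·515.0000 = 15965.0000
edge 4: (13,38)→(2,35)  cross = 13·35 − 2·38 = 379.0000; (r_i+r_j)·cross = 15·379.0000 = 5685.0000
edge 5: (2,35)→(0.5,14.5)  cross = 2·14.5 − 0.5·35 = 11.5000; (r_i+r_j)·cross = 2.5·11.5000 = 28.7500
Σcross = 687.5000 → A = |Σcross|/2 = 343.7500 mm²
Σ(r_i+r_j)·cross = 18172.0000 → first moment M = |Σ|/6 = 3028.6667
R_c = M/A = 3028.6667/343.7500 = 8.8107 mm
θ = 144° = 2.513274 rad
V = θ·R_c·A = 2.513274·8.8107·343.7500 = 7611.870 mm³

Volume = 7611.870 mm³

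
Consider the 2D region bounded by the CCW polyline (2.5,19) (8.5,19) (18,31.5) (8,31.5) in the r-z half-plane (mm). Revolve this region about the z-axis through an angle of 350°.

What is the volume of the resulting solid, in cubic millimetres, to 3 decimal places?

Volume = 5841.399 mm³

Profile (r,z), 4 vertices: (2.5,19) (8.5,19) (18,31.5) (8,31.5)
edge 0: (2.5,19)→(8.5,19)  cross = 2.5·19 − 8.5·19 = -114.0000; (r_i+r_j)·cross = 11·-114.0000 = -1254.0000
edge 1: (8.5,19)→(18,31.5)  cross = 8.5·31.5 − 18·19 = -74.2500; (r_i+r_j)·cross = 26.5·-74.2500 = -1967.6250
edge 2: (18,31.5)→(8,31.5)  cross = 18·31.5 − 8·31.5 = 315.0000; (r_i+r_j)·cross = 26·315.0000 = 8190.0000
edge 3: (8,31.5)→(2.5,19)  cross = 8·19 − 2.5·31.5 = 73.2500; (r_i+r_j)·cross = 10.5·73.2500 = 769.1250
Σcross = 200.0000 → A = |Σcross|/2 = 100.0000 mm²
Σ(r_i+r_j)·cross = 5737.5000 → first moment M = |Σ|/6 = 956.2500
R_c = M/A = 956.2500/100.0000 = 9.5625 mm
θ = 350° = 6.108652 rad
V = θ·R_c·A = 6.108652·9.5625·100.0000 = 5841.399 mm³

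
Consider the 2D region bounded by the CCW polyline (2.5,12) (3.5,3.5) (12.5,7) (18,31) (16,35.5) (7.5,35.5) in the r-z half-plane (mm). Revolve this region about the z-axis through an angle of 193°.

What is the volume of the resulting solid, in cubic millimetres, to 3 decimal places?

Volume = 10910.454 mm³

Profile (r,z), 6 vertices: (2.5,12) (3.5,3.5) (12.5,7) (18,31) (16,35.5) (7.5,35.5)
edge 0: (2.5,12)→(3.5,3.5)  cross = 2.5·3.5 − 3.5·12 = -33.2500; (r_i+r_j)·cross = 6·-33.2500 = -199.5000
edge 1: (3.5,3.5)→(12.5,7)  cross = 3.5·7 − 12.5·3.5 = -19.2500; (r_i+r_j)·cross = 16·-19.2500 = -308.0000
edge 2: (12.5,7)→(18,31)  cross = 12.5·31 − 18·7 = 261.5000; (r_i+r_j)·cross = 30.5·261.5000 = 7975.7500
edge 3: (18,31)→(16,35.5)  cross = 18·35.5 − 16·31 = 143.0000; (r_i+r_j)·cross = 34·143.0000 = 4862.0000
edge 4: (16,35.5)→(7.5,35.5)  cross = 16·35.5 − 7.5·35.5 = 301.7500; (r_i+r_j)·cross = 23.5·301.7500 = 7091.1250
edge 5: (7.5,35.5)→(2.5,12)  cross = 7.5·12 − 2.5·35.5 = 1.2500; (r_i+r_j)·cross = 10·1.2500 = 12.5000
Σcross = 655.0000 → A = |Σcross|/2 = 327.5000 mm²
Σ(r_i+r_j)·cross = 19433.8750 → first moment M = |Σ|/6 = 3238.9792
R_c = M/A = 3238.9792/327.5000 = 9.8900 mm
θ = 193° = 3.368485 rad
V = θ·R_c·A = 3.368485·9.8900·327.5000 = 10910.454 mm³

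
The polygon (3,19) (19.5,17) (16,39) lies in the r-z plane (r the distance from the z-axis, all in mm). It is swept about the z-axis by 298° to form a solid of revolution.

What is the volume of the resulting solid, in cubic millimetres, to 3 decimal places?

Volume = 11881.003 mm³

Profile (r,z), 3 vertices: (3,19) (19.5,17) (16,39)
edge 0: (3,19)→(19.5,17)  cross = 3·17 − 19.5·19 = -319.5000; (r_i+r_j)·cross = 22.5·-319.5000 = -7188.7500
edge 1: (19.5,17)→(16,39)  cross = 19.5·39 − 16·17 = 488.5000; (r_i+r_j)·cross = 35.5·488.5000 = 17341.7500
edge 2: (16,39)→(3,19)  cross = 16·19 − 3·39 = 187.0000; (r_i+r_j)·cross = 19·187.0000 = 3553.0000
Σcross = 356.0000 → A = |Σcross|/2 = 178.0000 mm²
Σ(r_i+r_j)·cross = 13706.0000 → first moment M = |Σ|/6 = 2284.3333
R_c = M/A = 2284.3333/178.0000 = 12.8333 mm
θ = 298° = 5.201081 rad
V = θ·R_c·A = 5.201081·12.8333·178.0000 = 11881.003 mm³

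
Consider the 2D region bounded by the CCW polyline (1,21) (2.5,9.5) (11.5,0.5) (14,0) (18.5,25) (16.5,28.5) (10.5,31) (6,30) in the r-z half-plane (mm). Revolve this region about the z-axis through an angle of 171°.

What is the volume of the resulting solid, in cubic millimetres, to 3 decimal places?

Volume = 10983.754 mm³

Profile (r,z), 8 vertices: (1,21) (2.5,9.5) (11.5,0.5) (14,0) (18.5,25) (16.5,28.5) (10.5,31) (6,30)
edge 0: (1,21)→(2.5,9.5)  cross = 1·9.5 − 2.5·21 = -43.0000; (r_i+r_j)·cross = 3.5·-43.0000 = -150.5000
edge 1: (2.5,9.5)→(11.5,0.5)  cross = 2.5·0.5 − 11.5·9.5 = -108.0000; (r_i+r_j)·cross = 14·-108.0000 = -1512.0000
edge 2: (11.5,0.5)→(14,0)  cross = 11.5·0 − 14·0.5 = -7.0000; (r_i+r_j)·cross = 25.5·-7.0000 = -178.5000
edge 3: (14,0)→(18.5,25)  cross = 14·25 − 18.5·0 = 350.0000; (r_i+r_j)·cross = 32.5·350.0000 = 11375.0000
edge 4: (18.5,25)→(16.5,28.5)  cross = 18.5·28.5 − 16.5·25 = 114.7500; (r_i+r_j)·cross = 35·114.7500 = 4016.2500
edge 5: (16.5,28.5)→(10.5,31)  cross = 16.5·31 − 10.5·28.5 = 212.2500; (r_i+r_j)·cross = 27·212.2500 = 5730.7500
edge 6: (10.5,31)→(6,30)  cross = 10.5·30 − 6·31 = 129.0000; (r_i+r_j)·cross = 16.5·129.0000 = 2128.5000
edge 7: (6,30)→(1,21)  cross = 6·21 − 1·30 = 96.0000; (r_i+r_j)·cross = 7·96.0000 = 672.0000
Σcross = 744.0000 → A = |Σcross|/2 = 372.0000 mm²
Σ(r_i+r_j)·cross = 22081.5000 → first moment M = |Σ|/6 = 3680.2500
R_c = M/A = 3680.2500/372.0000 = 9.8931 mm
θ = 171° = 2.984513 rad
V = θ·R_c·A = 2.984513·9.8931·372.0000 = 10983.754 mm³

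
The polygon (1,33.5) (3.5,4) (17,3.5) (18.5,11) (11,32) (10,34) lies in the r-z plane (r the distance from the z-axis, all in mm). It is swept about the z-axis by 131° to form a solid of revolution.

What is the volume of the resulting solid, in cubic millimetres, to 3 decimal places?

Volume = 8012.576 mm³

Profile (r,z), 6 vertices: (1,33.5) (3.5,4) (17,3.5) (18.5,11) (11,32) (10,34)
edge 0: (1,33.5)→(3.5,4)  cross = 1·4 − 3.5·33.5 = -113.2500; (r_i+r_j)·cross = 4.5·-113.2500 = -509.6250
edge 1: (3.5,4)→(17,3.5)  cross = 3.5·3.5 − 17·4 = -55.7500; (r_i+r_j)·cross = 20.5·-55.7500 = -1142.8750
edge 2: (17,3.5)→(18.5,11)  cross = 17·11 − 18.5·3.5 = 122.2500; (r_i+r_j)·cross = 35.5·122.2500 = 4339.8750
edge 3: (18.5,11)→(11,32)  cross = 18.5·32 − 11·11 = 471.0000; (r_i+r_j)·cross = 29.5·471.0000 = 13894.5000
edge 4: (11,32)→(10,34)  cross = 11·34 − 10·32 = 54.0000; (r_i+r_j)·cross = 21·54.0000 = 1134.0000
edge 5: (10,34)→(1,33.5)  cross = 10·33.5 − 1·34 = 301.0000; (r_i+r_j)·cross = 11·301.0000 = 3311.0000
Σcross = 779.2500 → A = |Σcross|/2 = 389.6250 mm²
Σ(r_i+r_j)·cross = 21026.8750 → first moment M = |Σ|/6 = 3504.4792
R_c = M/A = 3504.4792/389.6250 = 8.9945 mm
θ = 131° = 2.286381 rad
V = θ·R_c·A = 2.286381·8.9945·389.6250 = 8012.576 mm³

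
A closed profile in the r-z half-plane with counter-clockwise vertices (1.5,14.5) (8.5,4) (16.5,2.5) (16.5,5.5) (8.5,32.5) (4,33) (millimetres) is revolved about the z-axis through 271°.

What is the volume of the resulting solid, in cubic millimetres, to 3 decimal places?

Volume = 10648.254 mm³

Profile (r,z), 6 vertices: (1.5,14.5) (8.5,4) (16.5,2.5) (16.5,5.5) (8.5,32.5) (4,33)
edge 0: (1.5,14.5)→(8.5,4)  cross = 1.5·4 − 8.5·14.5 = -117.2500; (r_i+r_j)·cross = 10·-117.2500 = -1172.5000
edge 1: (8.5,4)→(16.5,2.5)  cross = 8.5·2.5 − 16.5·4 = -44.7500; (r_i+r_j)·cross = 25·-44.7500 = -1118.7500
edge 2: (16.5,2.5)→(16.5,5.5)  cross = 16.5·5.5 − 16.5·2.5 = 49.5000; (r_i+r_j)·cross = 33·49.5000 = 1633.5000
edge 3: (16.5,5.5)→(8.5,32.5)  cross = 16.5·32.5 − 8.5·5.5 = 489.5000; (r_i+r_j)·cross = 25·489.5000 = 12237.5000
edge 4: (8.5,32.5)→(4,33)  cross = 8.5·33 − 4·32.5 = 150.5000; (r_i+r_j)·cross = 12.5·150.5000 = 1881.2500
edge 5: (4,33)→(1.5,14.5)  cross = 4·14.5 − 1.5·33 = 8.5000; (r_i+r_j)·cross = 5.5·8.5000 = 46.7500
Σcross = 536.0000 → A = |Σcross|/2 = 268.0000 mm²
Σ(r_i+r_j)·cross = 13507.7500 → first moment M = |Σ|/6 = 2251.2917
R_c = M/A = 2251.2917/268.0000 = 8.4003 mm
θ = 271° = 4.729842 rad
V = θ·R_c·A = 4.729842·8.4003·268.0000 = 10648.254 mm³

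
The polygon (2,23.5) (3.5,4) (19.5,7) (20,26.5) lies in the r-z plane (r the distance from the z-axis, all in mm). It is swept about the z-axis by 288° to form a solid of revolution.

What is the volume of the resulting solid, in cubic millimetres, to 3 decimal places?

Profile (r,z), 4 vertices: (2,23.5) (3.5,4) (19.5,7) (20,26.5)
edge 0: (2,23.5)→(3.5,4)  cross = 2·4 − 3.5·23.5 = -74.2500; (r_i+r_j)·cross = 5.5·-74.2500 = -408.3750
edge 1: (3.5,4)→(19.5,7)  cross = 3.5·7 − 19.5·4 = -53.5000; (r_i+r_j)·cross = 23·-53.5000 = -1230.5000
edge 2: (19.5,7)→(20,26.5)  cross = 19.5·26.5 − 20·7 = 376.7500; (r_i+r_j)·cross = 39.5·376.7500 = 14881.6250
edge 3: (20,26.5)→(2,23.5)  cross = 20·23.5 − 2·26.5 = 417.0000; (r_i+r_j)·cross = 22·417.0000 = 9174.0000
Σcross = 666.0000 → A = |Σcross|/2 = 333.0000 mm²
Σ(r_i+r_j)·cross = 22416.7500 → first moment M = |Σ|/6 = 3736.1250
R_c = M/A = 3736.1250/333.0000 = 11.2196 mm
θ = 288° = 5.026548 rad
V = θ·R_c·A = 5.026548·11.2196·333.0000 = 18779.813 mm³

Volume = 18779.813 mm³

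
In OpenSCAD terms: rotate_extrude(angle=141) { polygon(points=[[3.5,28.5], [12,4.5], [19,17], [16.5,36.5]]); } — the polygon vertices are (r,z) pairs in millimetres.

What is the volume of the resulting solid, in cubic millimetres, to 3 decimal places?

Volume = 8255.598 mm³

Profile (r,z), 4 vertices: (3.5,28.5) (12,4.5) (19,17) (16.5,36.5)
edge 0: (3.5,28.5)→(12,4.5)  cross = 3.5·4.5 − 12·28.5 = -326.2500; (r_i+r_j)·cross = 15.5·-326.2500 = -5056.8750
edge 1: (12,4.5)→(19,17)  cross = 12·17 − 19·4.5 = 118.5000; (r_i+r_j)·cross = 31·118.5000 = 3673.5000
edge 2: (19,17)→(16.5,36.5)  cross = 19·36.5 − 16.5·17 = 413.0000; (r_i+r_j)·cross = 35.5·413.0000 = 14661.5000
edge 3: (16.5,36.5)→(3.5,28.5)  cross = 16.5·28.5 − 3.5·36.5 = 342.5000; (r_i+r_j)·cross = 20·342.5000 = 6850.0000
Σcross = 547.7500 → A = |Σcross|/2 = 273.8750 mm²
Σ(r_i+r_j)·cross = 20128.1250 → first moment M = |Σ|/6 = 3354.6875
R_c = M/A = 3354.6875/273.8750 = 12.2490 mm
θ = 141° = 2.460914 rad
V = θ·R_c·A = 2.460914·12.2490·273.8750 = 8255.598 mm³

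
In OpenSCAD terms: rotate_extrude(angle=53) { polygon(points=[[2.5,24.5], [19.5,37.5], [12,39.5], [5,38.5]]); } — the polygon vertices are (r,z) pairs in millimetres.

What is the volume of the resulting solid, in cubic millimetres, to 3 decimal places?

Profile (r,z), 4 vertices: (2.5,24.5) (19.5,37.5) (12,39.5) (5,38.5)
edge 0: (2.5,24.5)→(19.5,37.5)  cross = 2.5·37.5 − 19.5·24.5 = -384.0000; (r_i+r_j)·cross = 22·-384.0000 = -8448.0000
edge 1: (19.5,37.5)→(12,39.5)  cross = 19.5·39.5 − 12·37.5 = 320.2500; (r_i+r_j)·cross = 31.5·320.2500 = 10087.8750
edge 2: (12,39.5)→(5,38.5)  cross = 12·38.5 − 5·39.5 = 264.5000; (r_i+r_j)·cross = 17·264.5000 = 4496.5000
edge 3: (5,38.5)→(2.5,24.5)  cross = 5·24.5 − 2.5·38.5 = 26.2500; (r_i+r_j)·cross = 7.5·26.2500 = 196.8750
Σcross = 227.0000 → A = |Σcross|/2 = 113.5000 mm²
Σ(r_i+r_j)·cross = 6333.2500 → first moment M = |Σ|/6 = 1055.5417
R_c = M/A = 1055.5417/113.5000 = 9.2999 mm
θ = 53° = 0.925025 rad
V = θ·R_c·A = 0.925025·9.2999·113.5000 = 976.402 mm³

Volume = 976.402 mm³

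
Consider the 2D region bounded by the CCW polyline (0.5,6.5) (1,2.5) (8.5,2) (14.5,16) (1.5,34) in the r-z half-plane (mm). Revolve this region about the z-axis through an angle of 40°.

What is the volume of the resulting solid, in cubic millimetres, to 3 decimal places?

Volume = 1135.598 mm³

Profile (r,z), 5 vertices: (0.5,6.5) (1,2.5) (8.5,2) (14.5,16) (1.5,34)
edge 0: (0.5,6.5)→(1,2.5)  cross = 0.5·2.5 − 1·6.5 = -5.2500; (r_i+r_j)·cross = 1.5·-5.2500 = -7.8750
edge 1: (1,2.5)→(8.5,2)  cross = 1·2 − 8.5·2.5 = -19.2500; (r_i+r_j)·cross = 9.5·-19.2500 = -182.8750
edge 2: (8.5,2)→(14.5,16)  cross = 8.5·16 − 14.5·2 = 107.0000; (r_i+r_j)·cross = 23·107.0000 = 2461.0000
edge 3: (14.5,16)→(1.5,34)  cross = 14.5·34 − 1.5·16 = 469.0000; (r_i+r_j)·cross = 16·469.0000 = 7504.0000
edge 4: (1.5,34)→(0.5,6.5)  cross = 1.5·6.5 − 0.5·34 = -7.2500; (r_i+r_j)·cross = 2·-7.2500 = -14.5000
Σcross = 544.2500 → A = |Σcross|/2 = 272.1250 mm²
Σ(r_i+r_j)·cross = 9759.7500 → first moment M = |Σ|/6 = 1626.6250
R_c = M/A = 1626.6250/272.1250 = 5.9775 mm
θ = 40° = 0.698132 rad
V = θ·R_c·A = 0.698132·5.9775·272.1250 = 1135.598 mm³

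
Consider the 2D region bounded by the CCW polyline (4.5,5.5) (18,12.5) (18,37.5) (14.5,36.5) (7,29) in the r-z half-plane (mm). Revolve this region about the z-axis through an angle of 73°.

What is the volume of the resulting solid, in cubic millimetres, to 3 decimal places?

Profile (r,z), 5 vertices: (4.5,5.5) (18,12.5) (18,37.5) (14.5,36.5) (7,29)
edge 0: (4.5,5.5)→(18,12.5)  cross = 4.5·12.5 − 18·5.5 = -42.7500; (r_i+r_j)·cross = 22.5·-42.7500 = -961.8750
edge 1: (18,12.5)→(18,37.5)  cross = 18·37.5 − 18·12.5 = 450.0000; (r_i+r_j)·cross = 36·450.0000 = 16200.0000
edge 2: (18,37.5)→(14.5,36.5)  cross = 18·36.5 − 14.5·37.5 = 113.2500; (r_i+r_j)·cross = 32.5·113.2500 = 3680.6250
edge 3: (14.5,36.5)→(7,29)  cross = 14.5·29 − 7·36.5 = 165.0000; (r_i+r_j)·cross = 21.5·165.0000 = 3547.5000
edge 4: (7,29)→(4.5,5.5)  cross = 7·5.5 − 4.5·29 = -92.0000; (r_i+r_j)·cross = 11.5·-92.0000 = -1058.0000
Σcross = 593.5000 → A = |Σcross|/2 = 296.7500 mm²
Σ(r_i+r_j)·cross = 21408.2500 → first moment M = |Σ|/6 = 3568.0417
R_c = M/A = 3568.0417/296.7500 = 12.0237 mm
θ = 73° = 1.274090 rad
V = θ·R_c·A = 1.274090·12.0237·296.7500 = 4546.007 mm³

Volume = 4546.007 mm³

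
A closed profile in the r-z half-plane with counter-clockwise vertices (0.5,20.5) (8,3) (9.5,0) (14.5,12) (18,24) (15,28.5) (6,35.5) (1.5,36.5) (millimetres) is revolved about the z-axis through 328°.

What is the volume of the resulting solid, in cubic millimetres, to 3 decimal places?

Volume = 18180.272 mm³

Profile (r,z), 8 vertices: (0.5,20.5) (8,3) (9.5,0) (14.5,12) (18,24) (15,28.5) (6,35.5) (1.5,36.5)
edge 0: (0.5,20.5)→(8,3)  cross = 0.5·3 − 8·20.5 = -162.5000; (r_i+r_j)·cross = 8.5·-162.5000 = -1381.2500
edge 1: (8,3)→(9.5,0)  cross = 8·0 − 9.5·3 = -28.5000; (r_i+r_j)·cross = 17.5·-28.5000 = -498.7500
edge 2: (9.5,0)→(14.5,12)  cross = 9.5·12 − 14.5·0 = 114.0000; (r_i+r_j)·cross = 24·114.0000 = 2736.0000
edge 3: (14.5,12)→(18,24)  cross = 14.5·24 − 18·12 = 132.0000; (r_i+r_j)·cross = 32.5·132.0000 = 4290.0000
edge 4: (18,24)→(15,28.5)  cross = 18·28.5 − 15·24 = 153.0000; (r_i+r_j)·cross = 33·153.0000 = 5049.0000
edge 5: (15,28.5)→(6,35.5)  cross = 15·35.5 − 6·28.5 = 361.5000; (r_i+r_j)·cross = 21·361.5000 = 7591.5000
edge 6: (6,35.5)→(1.5,36.5)  cross = 6·36.5 − 1.5·35.5 = 165.7500; (r_i+r_j)·cross = 7.5·165.7500 = 1243.1250
edge 7: (1.5,36.5)→(0.5,20.5)  cross = 1.5·20.5 − 0.5·36.5 = 12.5000; (r_i+r_j)·cross = 2·12.5000 = 25.0000
Σcross = 747.7500 → A = |Σcross|/2 = 373.8750 mm²
Σ(r_i+r_j)·cross = 19054.6250 → first moment M = |Σ|/6 = 3175.7708
R_c = M/A = 3175.7708/373.8750 = 8.4942 mm
θ = 328° = 5.724680 rad
V = θ·R_c·A = 5.724680·8.4942·373.8750 = 18180.272 mm³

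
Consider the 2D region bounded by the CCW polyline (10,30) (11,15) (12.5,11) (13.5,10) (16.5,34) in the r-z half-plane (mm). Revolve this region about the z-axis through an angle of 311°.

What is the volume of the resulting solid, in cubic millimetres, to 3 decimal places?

Profile (r,z), 5 vertices: (10,30) (11,15) (12.5,11) (13.5,10) (16.5,34)
edge 0: (10,30)→(11,15)  cross = 10·15 − 11·30 = -180.0000; (r_i+r_j)·cross = 21·-180.0000 = -3780.0000
edge 1: (11,15)→(12.5,11)  cross = 11·11 − 12.5·15 = -66.5000; (r_i+r_j)·cross = 23.5·-66.5000 = -1562.7500
edge 2: (12.5,11)→(13.5,10)  cross = 12.5·10 − 13.5·11 = -23.5000; (r_i+r_j)·cross = 26·-23.5000 = -611.0000
edge 3: (13.5,10)→(16.5,34)  cross = 13.5·34 − 16.5·10 = 294.0000; (r_i+r_j)·cross = 30·294.0000 = 8820.0000
edge 4: (16.5,34)→(10,30)  cross = 16.5·30 − 10·34 = 155.0000; (r_i+r_j)·cross = 26.5·155.0000 = 4107.5000
Σcross = 179.0000 → A = |Σcross|/2 = 89.5000 mm²
Σ(r_i+r_j)·cross = 6973.7500 → first moment M = |Σ|/6 = 1162.2917
R_c = M/A = 1162.2917/89.5000 = 12.9865 mm
θ = 311° = 5.427974 rad
V = θ·R_c·A = 5.427974·12.9865·89.5000 = 6308.889 mm³

Volume = 6308.889 mm³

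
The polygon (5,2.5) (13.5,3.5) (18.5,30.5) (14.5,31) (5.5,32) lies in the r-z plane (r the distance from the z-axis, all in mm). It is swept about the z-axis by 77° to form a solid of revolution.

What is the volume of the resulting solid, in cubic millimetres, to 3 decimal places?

Profile (r,z), 5 vertices: (5,2.5) (13.5,3.5) (18.5,30.5) (14.5,31) (5.5,32)
edge 0: (5,2.5)→(13.5,3.5)  cross = 5·3.5 − 13.5·2.5 = -16.2500; (r_i+r_j)·cross = 18.5·-16.2500 = -300.6250
edge 1: (13.5,3.5)→(18.5,30.5)  cross = 13.5·30.5 − 18.5·3.5 = 347.0000; (r_i+r_j)·cross = 32·347.0000 = 11104.0000
edge 2: (18.5,30.5)→(14.5,31)  cross = 18.5·31 − 14.5·30.5 = 131.2500; (r_i+r_j)·cross = 33·131.2500 = 4331.2500
edge 3: (14.5,31)→(5.5,32)  cross = 14.5·32 − 5.5·31 = 293.5000; (r_i+r_j)·cross = 20·293.5000 = 5870.0000
edge 4: (5.5,32)→(5,2.5)  cross = 5.5·2.5 − 5·32 = -146.2500; (r_i+r_j)·cross = 10.5·-146.2500 = -1535.6250
Σcross = 609.2500 → A = |Σcross|/2 = 304.6250 mm²
Σ(r_i+r_j)·cross = 19469.0000 → first moment M = |Σ|/6 = 3244.8333
R_c = M/A = 3244.8333/304.6250 = 10.6519 mm
θ = 77° = 1.343904 rad
V = θ·R_c·A = 1.343904·10.6519·304.6250 = 4360.743 mm³

Volume = 4360.743 mm³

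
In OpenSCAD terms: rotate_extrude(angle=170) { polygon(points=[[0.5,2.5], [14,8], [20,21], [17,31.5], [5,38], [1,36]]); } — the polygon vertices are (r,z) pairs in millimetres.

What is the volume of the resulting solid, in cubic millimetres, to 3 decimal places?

Volume = 12750.074 mm³

Profile (r,z), 6 vertices: (0.5,2.5) (14,8) (20,21) (17,31.5) (5,38) (1,36)
edge 0: (0.5,2.5)→(14,8)  cross = 0.5·8 − 14·2.5 = -31.0000; (r_i+r_j)·cross = 14.5·-31.0000 = -449.5000
edge 1: (14,8)→(20,21)  cross = 14·21 − 20·8 = 134.0000; (r_i+r_j)·cross = 34·134.0000 = 4556.0000
edge 2: (20,21)→(17,31.5)  cross = 20·31.5 − 17·21 = 273.0000; (r_i+r_j)·cross = 37·273.0000 = 10101.0000
edge 3: (17,31.5)→(5,38)  cross = 17·38 − 5·31.5 = 488.5000; (r_i+r_j)·cross = 22·488.5000 = 10747.0000
edge 4: (5,38)→(1,36)  cross = 5·36 − 1·38 = 142.0000; (r_i+r_j)·cross = 6·142.0000 = 852.0000
edge 5: (1,36)→(0.5,2.5)  cross = 1·2.5 − 0.5·36 = -15.5000; (r_i+r_j)·cross = 1.5·-15.5000 = -23.2500
Σcross = 991.0000 → A = |Σcross|/2 = 495.5000 mm²
Σ(r_i+r_j)·cross = 25783.2500 → first moment M = |Σ|/6 = 4297.2083
R_c = M/A = 4297.2083/495.5000 = 8.6725 mm
θ = 170° = 2.967060 rad
V = θ·R_c·A = 2.967060·8.6725·495.5000 = 12750.074 mm³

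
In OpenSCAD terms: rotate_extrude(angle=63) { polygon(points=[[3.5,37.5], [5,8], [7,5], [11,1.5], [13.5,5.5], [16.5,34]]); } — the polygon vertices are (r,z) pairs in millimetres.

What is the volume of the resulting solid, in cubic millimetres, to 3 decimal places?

Profile (r,z), 6 vertices: (3.5,37.5) (5,8) (7,5) (11,1.5) (13.5,5.5) (16.5,34)
edge 0: (3.5,37.5)→(5,8)  cross = 3.5·8 − 5·37.5 = -159.5000; (r_i+r_j)·cross = 8.5·-159.5000 = -1355.7500
edge 1: (5,8)→(7,5)  cross = 5·5 − 7·8 = -31.0000; (r_i+r_j)·cross = 12·-31.0000 = -372.0000
edge 2: (7,5)→(11,1.5)  cross = 7·1.5 − 11·5 = -44.5000; (r_i+r_j)·cross = 18·-44.5000 = -801.0000
edge 3: (11,1.5)→(13.5,5.5)  cross = 11·5.5 − 13.5·1.5 = 40.2500; (r_i+r_j)·cross = 24.5·40.2500 = 986.1250
edge 4: (13.5,5.5)→(16.5,34)  cross = 13.5·34 − 16.5·5.5 = 368.2500; (r_i+r_j)·cross = 30·368.2500 = 11047.5000
edge 5: (16.5,34)→(3.5,37.5)  cross = 16.5·37.5 − 3.5·34 = 499.7500; (r_i+r_j)·cross = 20·499.7500 = 9995.0000
Σcross = 673.2500 → A = |Σcross|/2 = 336.6250 mm²
Σ(r_i+r_j)·cross = 19499.8750 → first moment M = |Σ|/6 = 3249.9792
R_c = M/A = 3249.9792/336.6250 = 9.6546 mm
θ = 63° = 1.099557 rad
V = θ·R_c·A = 1.099557·9.6546·336.6250 = 3573.539 mm³

Volume = 3573.539 mm³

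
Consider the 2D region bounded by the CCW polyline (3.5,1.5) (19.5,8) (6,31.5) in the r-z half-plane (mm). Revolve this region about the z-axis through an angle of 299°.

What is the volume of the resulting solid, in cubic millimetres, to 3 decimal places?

Volume = 11697.128 mm³

Profile (r,z), 3 vertices: (3.5,1.5) (19.5,8) (6,31.5)
edge 0: (3.5,1.5)→(19.5,8)  cross = 3.5·8 − 19.5·1.5 = -1.2500; (r_i+r_j)·cross = 23·-1.2500 = -28.7500
edge 1: (19.5,8)→(6,31.5)  cross = 19.5·31.5 − 6·8 = 566.2500; (r_i+r_j)·cross = 25.5·566.2500 = 14439.3750
edge 2: (6,31.5)→(3.5,1.5)  cross = 6·1.5 − 3.5·31.5 = -101.2500; (r_i+r_j)·cross = 9.5·-101.2500 = -961.8750
Σcross = 463.7500 → A = |Σcross|/2 = 231.8750 mm²
Σ(r_i+r_j)·cross = 13448.7500 → first moment M = |Σ|/6 = 2241.4583
R_c = M/A = 2241.4583/231.8750 = 9.6667 mm
θ = 299° = 5.218534 rad
V = θ·R_c·A = 5.218534·9.6667·231.8750 = 11697.128 mm³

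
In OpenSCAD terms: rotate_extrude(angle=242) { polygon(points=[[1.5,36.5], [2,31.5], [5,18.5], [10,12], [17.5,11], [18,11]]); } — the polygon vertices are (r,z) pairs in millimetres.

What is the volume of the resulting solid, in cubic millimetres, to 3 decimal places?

Profile (r,z), 6 vertices: (1.5,36.5) (2,31.5) (5,18.5) (10,12) (17.5,11) (18,11)
edge 0: (1.5,36.5)→(2,31.5)  cross = 1.5·31.5 − 2·36.5 = -25.7500; (r_i+r_j)·cross = 3.5·-25.7500 = -90.1250
edge 1: (2,31.5)→(5,18.5)  cross = 2·18.5 − 5·31.5 = -120.5000; (r_i+r_j)·cross = 7·-120.5000 = -843.5000
edge 2: (5,18.5)→(10,12)  cross = 5·12 − 10·18.5 = -125.0000; (r_i+r_j)·cross = 15·-125.0000 = -1875.0000
edge 3: (10,12)→(17.5,11)  cross = 10·11 − 17.5·12 = -100.0000; (r_i+r_j)·cross = 27.5·-100.0000 = -2750.0000
edge 4: (17.5,11)→(18,11)  cross = 17.5·11 − 18·11 = -5.5000; (r_i+r_j)·cross = 35.5·-5.5000 = -195.2500
edge 5: (18,11)→(1.5,36.5)  cross = 18·36.5 − 1.5·11 = 640.5000; (r_i+r_j)·cross = 19.5·640.5000 = 12489.7500
Σcross = 263.7500 → A = |Σcross|/2 = 131.8750 mm²
Σ(r_i+r_j)·cross = 6735.8750 → first moment M = |Σ|/6 = 1122.6458
R_c = M/A = 1122.6458/131.8750 = 8.5130 mm
θ = 242° = 4.223697 rad
V = θ·R_c·A = 4.223697·8.5130·131.8750 = 4741.716 mm³

Volume = 4741.716 mm³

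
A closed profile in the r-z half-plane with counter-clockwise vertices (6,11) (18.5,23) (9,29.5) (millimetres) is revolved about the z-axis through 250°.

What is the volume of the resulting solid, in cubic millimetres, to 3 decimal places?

Profile (r,z), 3 vertices: (6,11) (18.5,23) (9,29.5)
edge 0: (6,11)→(18.5,23)  cross = 6·23 − 18.5·11 = -65.5000; (r_i+r_j)·cross = 24.5·-65.5000 = -1604.7500
edge 1: (18.5,23)→(9,29.5)  cross = 18.5·29.5 − 9·23 = 338.7500; (r_i+r_j)·cross = 27.5·338.7500 = 9315.6250
edge 2: (9,29.5)→(6,11)  cross = 9·11 − 6·29.5 = -78.0000; (r_i+r_j)·cross = 15·-78.0000 = -1170.0000
Σcross = 195.2500 → A = |Σcross|/2 = 97.6250 mm²
Σ(r_i+r_j)·cross = 6540.8750 → first moment M = |Σ|/6 = 1090.1458
R_c = M/A = 1090.1458/97.6250 = 11.1667 mm
θ = 250° = 4.363323 rad
V = θ·R_c·A = 4.363323·11.1667·97.6250 = 4756.659 mm³

Volume = 4756.659 mm³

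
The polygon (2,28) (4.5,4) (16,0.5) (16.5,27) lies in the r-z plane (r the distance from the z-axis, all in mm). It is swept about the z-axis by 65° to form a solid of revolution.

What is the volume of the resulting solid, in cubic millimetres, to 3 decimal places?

Profile (r,z), 4 vertices: (2,28) (4.5,4) (16,0.5) (16.5,27)
edge 0: (2,28)→(4.5,4)  cross = 2·4 − 4.5·28 = -118.0000; (r_i+r_j)·cross = 6.5·-118.0000 = -767.0000
edge 1: (4.5,4)→(16,0.5)  cross = 4.5·0.5 − 16·4 = -61.7500; (r_i+r_j)·cross = 20.5·-61.7500 = -1265.8750
edge 2: (16,0.5)→(16.5,27)  cross = 16·27 − 16.5·0.5 = 423.7500; (r_i+r_j)·cross = 32.5·423.7500 = 13771.8750
edge 3: (16.5,27)→(2,28)  cross = 16.5·28 − 2·27 = 408.0000; (r_i+r_j)·cross = 18.5·408.0000 = 7548.0000
Σcross = 652.0000 → A = |Σcross|/2 = 326.0000 mm²
Σ(r_i+r_j)·cross = 19287.0000 → first moment M = |Σ|/6 = 3214.5000
R_c = M/A = 3214.5000/326.0000 = 9.8604 mm
θ = 65° = 1.134464 rad
V = θ·R_c·A = 1.134464·9.8604·326.0000 = 3646.735 mm³

Volume = 3646.735 mm³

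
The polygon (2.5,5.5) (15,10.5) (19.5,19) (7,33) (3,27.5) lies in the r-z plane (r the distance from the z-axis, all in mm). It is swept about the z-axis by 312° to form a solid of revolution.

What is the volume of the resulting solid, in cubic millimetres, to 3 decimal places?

Volume = 14484.950 mm³

Profile (r,z), 5 vertices: (2.5,5.5) (15,10.5) (19.5,19) (7,33) (3,27.5)
edge 0: (2.5,5.5)→(15,10.5)  cross = 2.5·10.5 − 15·5.5 = -56.2500; (r_i+r_j)·cross = 17.5·-56.2500 = -984.3750
edge 1: (15,10.5)→(19.5,19)  cross = 15·19 − 19.5·10.5 = 80.2500; (r_i+r_j)·cross = 34.5·80.2500 = 2768.6250
edge 2: (19.5,19)→(7,33)  cross = 19.5·33 − 7·19 = 510.5000; (r_i+r_j)·cross = 26.5·510.5000 = 13528.2500
edge 3: (7,33)→(3,27.5)  cross = 7·27.5 − 3·33 = 93.5000; (r_i+r_j)·cross = 10·93.5000 = 935.0000
edge 4: (3,27.5)→(2.5,5.5)  cross = 3·5.5 − 2.5·27.5 = -52.2500; (r_i+r_j)·cross = 5.5·-52.2500 = -287.3750
Σcross = 575.7500 → A = |Σcross|/2 = 287.8750 mm²
Σ(r_i+r_j)·cross = 15960.1250 → first moment M = |Σ|/6 = 2660.0208
R_c = M/A = 2660.0208/287.8750 = 9.2402 mm
θ = 312° = 5.445427 rad
V = θ·R_c·A = 5.445427·9.2402·287.8750 = 14484.950 mm³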